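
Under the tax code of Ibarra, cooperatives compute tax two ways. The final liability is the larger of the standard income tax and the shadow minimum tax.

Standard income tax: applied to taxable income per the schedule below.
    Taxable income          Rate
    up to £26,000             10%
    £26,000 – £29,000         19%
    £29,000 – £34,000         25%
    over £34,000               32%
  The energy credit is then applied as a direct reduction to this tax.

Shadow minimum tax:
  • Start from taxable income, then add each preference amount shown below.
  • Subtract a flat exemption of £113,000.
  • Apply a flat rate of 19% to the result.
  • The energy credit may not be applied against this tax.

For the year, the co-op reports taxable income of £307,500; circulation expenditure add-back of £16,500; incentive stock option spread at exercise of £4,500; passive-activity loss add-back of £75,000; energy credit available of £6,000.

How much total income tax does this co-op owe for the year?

Shadow minimum tax:
  Adjusted income: £307,500 + £16,500 + £4,500 + £75,000 = £403,500
  Less exemption £113,000 → base £290,500
  £290,500 × 19% = £55,195

Standard income tax:
  £26,000 × 10% = £2,600
  £3,000 × 19% = £570
  £5,000 × 25% = £1,250
  £273,500 × 32% = £87,520
  → £91,940
  Less energy credit £6,000 → £85,940

£85,940 > £55,195, so the standard income tax governs.

£85,940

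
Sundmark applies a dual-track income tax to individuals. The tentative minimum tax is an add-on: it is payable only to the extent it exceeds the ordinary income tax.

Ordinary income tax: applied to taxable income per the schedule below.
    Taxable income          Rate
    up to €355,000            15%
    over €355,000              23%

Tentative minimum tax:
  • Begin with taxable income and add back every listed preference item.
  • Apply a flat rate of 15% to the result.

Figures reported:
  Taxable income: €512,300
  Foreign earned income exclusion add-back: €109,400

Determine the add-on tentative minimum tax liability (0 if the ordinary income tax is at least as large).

Ordinary income tax:
  €355,000 × 15% = €53,250
  €157,300 × 23% = €36,179
  → €89,429

Tentative minimum tax:
  Adjusted income: €512,300 + €109,400 = €621,700
  €621,700 × 15% = €93,255

Excess of tentative minimum tax over ordinary income tax: €93,255 − €89,429 = €3,826.

€3,826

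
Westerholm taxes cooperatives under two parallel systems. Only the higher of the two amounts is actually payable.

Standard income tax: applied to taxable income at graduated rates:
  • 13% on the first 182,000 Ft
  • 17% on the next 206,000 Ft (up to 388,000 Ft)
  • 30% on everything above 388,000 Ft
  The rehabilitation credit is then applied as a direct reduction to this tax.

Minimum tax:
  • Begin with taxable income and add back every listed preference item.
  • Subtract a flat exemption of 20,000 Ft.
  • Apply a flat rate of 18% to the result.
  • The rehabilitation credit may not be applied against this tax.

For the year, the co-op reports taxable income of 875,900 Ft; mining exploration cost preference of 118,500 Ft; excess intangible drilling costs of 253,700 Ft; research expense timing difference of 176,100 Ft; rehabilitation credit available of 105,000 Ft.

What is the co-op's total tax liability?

Minimum tax:
  Adjusted income: 875,900 Ft + 118,500 Ft + 253,700 Ft + 176,100 Ft = 1,424,200 Ft
  Less exemption 20,000 Ft → base 1,404,200 Ft
  1,404,200 Ft × 18% = 252,756 Ft

Standard income tax:
  182,000 Ft × 13% = 23,660 Ft
  206,000 Ft × 17% = 35,020 Ft
  487,900 Ft × 30% = 146,370 Ft
  → 205,050 Ft
  Less rehabilitation credit 105,000 Ft → 100,050 Ft

252,756 Ft > 100,050 Ft, so the minimum tax is the binding amount.

252,756 Ft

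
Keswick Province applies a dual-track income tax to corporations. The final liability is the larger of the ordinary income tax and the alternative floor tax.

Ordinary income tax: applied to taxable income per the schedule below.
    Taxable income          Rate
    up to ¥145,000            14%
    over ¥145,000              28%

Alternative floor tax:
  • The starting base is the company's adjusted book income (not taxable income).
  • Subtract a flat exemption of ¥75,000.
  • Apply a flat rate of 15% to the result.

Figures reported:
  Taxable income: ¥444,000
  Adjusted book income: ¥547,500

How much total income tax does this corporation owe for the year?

Ordinary income tax:
  ¥145,000 × 14% = ¥20,300
  ¥299,000 × 28% = ¥83,720
  → ¥104,020

Alternative floor tax:
  Base (adjusted book income): ¥547,500
  Less exemption ¥75,000 → base ¥472,500
  ¥472,500 × 15% = ¥70,875

¥104,020 > ¥70,875, so the ordinary income tax governs.

¥104,020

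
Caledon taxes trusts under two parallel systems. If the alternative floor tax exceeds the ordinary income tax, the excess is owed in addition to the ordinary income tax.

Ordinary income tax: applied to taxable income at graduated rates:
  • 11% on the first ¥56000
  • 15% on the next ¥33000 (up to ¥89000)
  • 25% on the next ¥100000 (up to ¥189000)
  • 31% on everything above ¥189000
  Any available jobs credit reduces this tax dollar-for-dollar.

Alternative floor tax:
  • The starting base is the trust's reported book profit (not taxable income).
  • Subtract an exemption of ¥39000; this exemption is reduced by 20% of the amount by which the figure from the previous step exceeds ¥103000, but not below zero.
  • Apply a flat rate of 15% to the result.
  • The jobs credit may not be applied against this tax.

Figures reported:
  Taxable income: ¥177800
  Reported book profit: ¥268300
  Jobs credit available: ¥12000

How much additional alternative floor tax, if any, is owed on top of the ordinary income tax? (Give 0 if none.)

¥18044

Alternative floor tax:
  Base (reported book profit): ¥268300
  Exemption: ¥39000 − 20% × (¥268300 − ¥103000) = ¥39000 − ¥33060 = ¥5940
  Base: ¥268300 − ¥5940 = ¥262360
  ¥262360 × 15% = ¥39354

Ordinary income tax:
  ¥56000 × 11% = ¥6160
  ¥33000 × 15% = ¥4950
  ¥88800 × 25% = ¥22200
  → ¥33310
  Less jobs credit ¥12000 → ¥21310

Excess of alternative floor tax over ordinary income tax: ¥39354 − ¥21310 = ¥18044.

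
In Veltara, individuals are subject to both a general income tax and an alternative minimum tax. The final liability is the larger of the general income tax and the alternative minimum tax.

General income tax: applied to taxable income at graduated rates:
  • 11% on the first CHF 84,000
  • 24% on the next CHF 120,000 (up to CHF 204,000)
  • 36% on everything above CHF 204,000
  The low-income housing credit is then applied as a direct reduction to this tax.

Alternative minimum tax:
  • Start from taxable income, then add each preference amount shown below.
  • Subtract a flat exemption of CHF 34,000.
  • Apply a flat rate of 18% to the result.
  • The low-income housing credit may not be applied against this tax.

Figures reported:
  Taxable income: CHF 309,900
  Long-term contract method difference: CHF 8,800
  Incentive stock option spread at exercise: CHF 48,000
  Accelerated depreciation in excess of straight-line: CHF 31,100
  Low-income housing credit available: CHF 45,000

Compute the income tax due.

CHF 65,484

Alternative minimum tax:
  Adjusted income: CHF 309,900 + CHF 8,800 + CHF 48,000 + CHF 31,100 = CHF 397,800
  Less exemption CHF 34,000 → base CHF 363,800
  CHF 363,800 × 18% = CHF 65,484

General income tax:
  CHF 84,000 × 11% = CHF 9,240
  CHF 120,000 × 24% = CHF 28,800
  CHF 105,900 × 36% = CHF 38,124
  → CHF 76,164
  Less low-income housing credit CHF 45,000 → CHF 31,164

CHF 65,484 > CHF 31,164, so the alternative minimum tax is the binding amount.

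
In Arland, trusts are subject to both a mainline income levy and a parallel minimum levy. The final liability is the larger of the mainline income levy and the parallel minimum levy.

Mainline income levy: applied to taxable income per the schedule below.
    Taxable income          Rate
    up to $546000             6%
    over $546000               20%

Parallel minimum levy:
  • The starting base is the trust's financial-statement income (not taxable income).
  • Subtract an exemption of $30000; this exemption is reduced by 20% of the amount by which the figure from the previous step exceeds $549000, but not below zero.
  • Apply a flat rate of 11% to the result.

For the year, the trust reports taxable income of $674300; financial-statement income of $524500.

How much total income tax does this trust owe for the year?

Parallel minimum levy:
  Base (financial-statement income): $524500
  Exemption: $524500 ≤ $549000, so full $30000 applies
  Base: $524500 − $30000 = $494500
  $494500 × 11% = $54395

Mainline income levy:
  $546000 × 6% = $32760
  $128300 × 20% = $25660
  → $58420

$58420 > $54395, so the mainline income levy governs.

$58420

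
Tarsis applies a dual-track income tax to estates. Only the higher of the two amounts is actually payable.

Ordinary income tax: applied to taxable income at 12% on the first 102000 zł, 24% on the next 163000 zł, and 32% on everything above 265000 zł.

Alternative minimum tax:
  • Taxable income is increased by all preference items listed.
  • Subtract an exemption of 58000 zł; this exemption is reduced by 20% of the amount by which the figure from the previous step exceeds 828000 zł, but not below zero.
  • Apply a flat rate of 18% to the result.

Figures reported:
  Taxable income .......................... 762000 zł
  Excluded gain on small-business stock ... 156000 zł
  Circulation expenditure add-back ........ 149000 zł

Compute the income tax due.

Ordinary income tax:
  102000 zł × 12% = 12240 zł
  163000 zł × 24% = 39120 zł
  497000 zł × 32% = 159040 zł
  → 210400 zł

Alternative minimum tax:
  Adjusted income: 762000 zł + 156000 zł + 149000 zł = 1067000 zł
  Exemption: 58000 zł − 20% × (1067000 zł − 828000 zł) = 58000 zł − 47800 zł = 10200 zł
  Base: 1067000 zł − 10200 zł = 1056800 zł
  1056800 zł × 18% = 190224 zł

210400 zł > 190224 zł, so the ordinary income tax governs.

210400 zł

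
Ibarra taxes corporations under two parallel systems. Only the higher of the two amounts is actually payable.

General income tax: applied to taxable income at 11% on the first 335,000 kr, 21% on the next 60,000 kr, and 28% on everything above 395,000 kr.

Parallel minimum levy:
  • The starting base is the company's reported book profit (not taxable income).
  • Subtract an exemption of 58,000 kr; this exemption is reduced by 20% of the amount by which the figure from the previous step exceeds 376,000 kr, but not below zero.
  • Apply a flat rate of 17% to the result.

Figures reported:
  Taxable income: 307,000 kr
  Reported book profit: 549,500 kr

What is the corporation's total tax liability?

Parallel minimum levy:
  Base (reported book profit): 549,500 kr
  Exemption: 58,000 kr − 20% × (549,500 kr − 376,000 kr) = 58,000 kr − 34,700 kr = 23,300 kr
  Base: 549,500 kr − 23,300 kr = 526,200 kr
  526,200 kr × 17% = 89,454 kr

General income tax:
  307,000 kr × 11% = 33,770 kr

89,454 kr > 33,770 kr, so the parallel minimum levy is the binding amount.

89,454 kr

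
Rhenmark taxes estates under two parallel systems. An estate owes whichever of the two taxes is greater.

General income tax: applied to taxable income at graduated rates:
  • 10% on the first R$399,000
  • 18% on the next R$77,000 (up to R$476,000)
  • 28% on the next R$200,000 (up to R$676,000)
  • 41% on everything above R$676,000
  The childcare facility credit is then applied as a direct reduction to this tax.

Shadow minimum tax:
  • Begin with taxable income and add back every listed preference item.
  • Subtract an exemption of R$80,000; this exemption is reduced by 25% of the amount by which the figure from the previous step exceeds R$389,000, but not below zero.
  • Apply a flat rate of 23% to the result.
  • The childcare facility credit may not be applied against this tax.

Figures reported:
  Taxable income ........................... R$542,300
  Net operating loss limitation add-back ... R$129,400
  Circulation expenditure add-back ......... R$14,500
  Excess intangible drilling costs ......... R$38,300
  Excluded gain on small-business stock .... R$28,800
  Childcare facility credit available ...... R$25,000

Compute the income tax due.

Shadow minimum tax:
  Adjusted income: R$542,300 + R$129,400 + R$14,500 + R$38,300 + R$28,800 = R$753,300
  Exemption: 25% × (R$753,300 − R$389,000) = R$91,075 ≥ R$80,000, so the exemption is fully phased out
  Base: R$753,300 − R$0 = R$753,300
  R$753,300 × 23% = R$173,259

General income tax:
  R$399,000 × 10% = R$39,900
  R$77,000 × 18% = R$13,860
  R$66,300 × 28% = R$18,564
  → R$72,324
  Less childcare facility credit R$25,000 → R$47,324

R$173,259 > R$47,324, so the shadow minimum tax is the binding amount.

R$173,259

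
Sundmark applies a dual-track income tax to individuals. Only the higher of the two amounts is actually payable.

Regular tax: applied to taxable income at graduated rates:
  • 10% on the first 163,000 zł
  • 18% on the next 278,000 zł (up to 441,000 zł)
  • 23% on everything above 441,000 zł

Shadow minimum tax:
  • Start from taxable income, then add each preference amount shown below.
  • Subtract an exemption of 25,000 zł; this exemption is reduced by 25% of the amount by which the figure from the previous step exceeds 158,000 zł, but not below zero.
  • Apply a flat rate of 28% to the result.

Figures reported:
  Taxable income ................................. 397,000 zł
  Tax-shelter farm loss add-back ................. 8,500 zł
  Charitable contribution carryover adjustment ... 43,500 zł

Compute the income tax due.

125,720 zł

Shadow minimum tax:
  Adjusted income: 397,000 zł + 8,500 zł + 43,500 zł = 449,000 zł
  Exemption: 25% × (449,000 zł − 158,000 zł) = 72,750 zł ≥ 25,000 zł, so the exemption is fully phased out
  Base: 449,000 zł − 0 zł = 449,000 zł
  449,000 zł × 28% = 125,720 zł

Regular tax:
  163,000 zł × 10% = 16,300 zł
  234,000 zł × 18% = 42,120 zł
  → 58,420 zł

125,720 zł > 58,420 zł, so the shadow minimum tax is the binding amount.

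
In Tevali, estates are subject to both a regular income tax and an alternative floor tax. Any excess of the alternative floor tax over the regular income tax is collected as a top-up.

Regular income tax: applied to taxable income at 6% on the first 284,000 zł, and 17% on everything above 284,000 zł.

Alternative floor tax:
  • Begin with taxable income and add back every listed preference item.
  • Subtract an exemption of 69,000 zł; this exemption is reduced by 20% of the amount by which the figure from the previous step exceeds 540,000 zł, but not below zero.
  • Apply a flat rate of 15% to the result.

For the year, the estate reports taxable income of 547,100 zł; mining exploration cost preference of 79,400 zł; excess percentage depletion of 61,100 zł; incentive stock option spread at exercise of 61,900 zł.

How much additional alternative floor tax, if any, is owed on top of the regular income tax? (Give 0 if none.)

Alternative floor tax:
  Adjusted income: 547,100 zł + 79,400 zł + 61,100 zł + 61,900 zł = 749,500 zł
  Exemption: 69,000 zł − 20% × (749,500 zł − 540,000 zł) = 69,000 zł − 41,900 zł = 27,100 zł
  Base: 749,500 zł − 27,100 zł = 722,400 zł
  722,400 zł × 15% = 108,360 zł

Regular income tax:
  284,000 zł × 6% = 17,040 zł
  263,100 zł × 17% = 44,727 zł
  → 61,767 zł

Excess of alternative floor tax over regular income tax: 108,360 zł − 61,767 zł = 46,593 zł.

46,593 zł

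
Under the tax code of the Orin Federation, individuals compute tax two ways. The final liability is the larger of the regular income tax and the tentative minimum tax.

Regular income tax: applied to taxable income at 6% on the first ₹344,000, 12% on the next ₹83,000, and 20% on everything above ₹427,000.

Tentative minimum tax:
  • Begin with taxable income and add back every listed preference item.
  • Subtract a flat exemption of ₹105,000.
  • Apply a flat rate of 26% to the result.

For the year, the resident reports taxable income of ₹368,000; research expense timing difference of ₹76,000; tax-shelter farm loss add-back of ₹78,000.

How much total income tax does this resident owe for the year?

₹108,420

Tentative minimum tax:
  Adjusted income: ₹368,000 + ₹76,000 + ₹78,000 = ₹522,000
  Less exemption ₹105,000 → base ₹417,000
  ₹417,000 × 26% = ₹108,420

Regular income tax:
  ₹344,000 × 6% = ₹20,640
  ₹24,000 × 12% = ₹2,880
  → ₹23,520

₹108,420 > ₹23,520, so the tentative minimum tax is the binding amount.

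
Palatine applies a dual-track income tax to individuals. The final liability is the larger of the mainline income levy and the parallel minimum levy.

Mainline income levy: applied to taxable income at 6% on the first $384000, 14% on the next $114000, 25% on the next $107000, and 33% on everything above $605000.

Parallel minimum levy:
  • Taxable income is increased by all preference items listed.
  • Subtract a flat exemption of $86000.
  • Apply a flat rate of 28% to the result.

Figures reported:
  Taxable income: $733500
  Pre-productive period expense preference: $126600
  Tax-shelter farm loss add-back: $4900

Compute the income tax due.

Parallel minimum levy:
  Adjusted income: $733500 + $126600 + $4900 = $865000
  Less exemption $86000 → base $779000
  $779000 × 28% = $218120

Mainline income levy:
  $384000 × 6% = $23040
  $114000 × 14% = $15960
  $107000 × 25% = $26750
  $128500 × 33% = $42405
  → $108155

$218120 > $108155, so the parallel minimum levy is the binding amount.

$218120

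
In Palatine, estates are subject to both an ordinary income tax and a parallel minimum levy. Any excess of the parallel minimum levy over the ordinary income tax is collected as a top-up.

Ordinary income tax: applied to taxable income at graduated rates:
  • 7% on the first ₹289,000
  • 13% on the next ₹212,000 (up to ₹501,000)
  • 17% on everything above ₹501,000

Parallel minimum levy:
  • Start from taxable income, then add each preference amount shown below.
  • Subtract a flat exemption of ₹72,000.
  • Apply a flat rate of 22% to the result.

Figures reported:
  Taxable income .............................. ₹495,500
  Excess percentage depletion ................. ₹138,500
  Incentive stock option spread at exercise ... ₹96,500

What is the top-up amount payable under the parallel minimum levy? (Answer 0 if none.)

₹97,795

Parallel minimum levy:
  Adjusted income: ₹495,500 + ₹138,500 + ₹96,500 = ₹730,500
  Less exemption ₹72,000 → base ₹658,500
  ₹658,500 × 22% = ₹144,870

Ordinary income tax:
  ₹289,000 × 7% = ₹20,230
  ₹206,500 × 13% = ₹26,845
  → ₹47,075

Excess of parallel minimum levy over ordinary income tax: ₹144,870 − ₹47,075 = ₹97,795.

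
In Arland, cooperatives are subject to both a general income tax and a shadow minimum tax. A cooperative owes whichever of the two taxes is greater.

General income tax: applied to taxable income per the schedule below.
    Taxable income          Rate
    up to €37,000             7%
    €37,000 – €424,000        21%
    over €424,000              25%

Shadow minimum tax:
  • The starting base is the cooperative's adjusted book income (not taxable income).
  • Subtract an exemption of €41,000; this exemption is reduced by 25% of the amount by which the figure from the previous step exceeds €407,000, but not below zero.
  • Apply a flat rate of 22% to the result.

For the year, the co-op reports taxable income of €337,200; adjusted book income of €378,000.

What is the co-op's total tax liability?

€74,140

General income tax:
  €37,000 × 7% = €2,590
  €300,200 × 21% = €63,042
  → €65,632

Shadow minimum tax:
  Base (adjusted book income): €378,000
  Exemption: €378,000 ≤ €407,000, so full €41,000 applies
  Base: €378,000 − €41,000 = €337,000
  €337,000 × 22% = €74,140

€74,140 > €65,632, so the shadow minimum tax is the binding amount.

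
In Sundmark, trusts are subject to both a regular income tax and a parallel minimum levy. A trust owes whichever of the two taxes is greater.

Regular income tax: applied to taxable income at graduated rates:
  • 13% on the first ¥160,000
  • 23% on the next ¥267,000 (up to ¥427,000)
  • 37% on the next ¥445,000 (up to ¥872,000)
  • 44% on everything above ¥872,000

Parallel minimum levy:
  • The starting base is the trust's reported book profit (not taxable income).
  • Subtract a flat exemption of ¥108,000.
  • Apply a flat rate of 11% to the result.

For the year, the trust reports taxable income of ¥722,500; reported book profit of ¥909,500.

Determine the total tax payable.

¥191,545

Regular income tax:
  ¥160,000 × 13% = ¥20,800
  ¥267,000 × 23% = ¥61,410
  ¥295,500 × 37% = ¥109,335
  → ¥191,545

Parallel minimum levy:
  Base (reported book profit): ¥909,500
  Less exemption ¥108,000 → base ¥801,500
  ¥801,500 × 11% = ¥88,165

¥191,545 > ¥88,165, so the regular income tax governs.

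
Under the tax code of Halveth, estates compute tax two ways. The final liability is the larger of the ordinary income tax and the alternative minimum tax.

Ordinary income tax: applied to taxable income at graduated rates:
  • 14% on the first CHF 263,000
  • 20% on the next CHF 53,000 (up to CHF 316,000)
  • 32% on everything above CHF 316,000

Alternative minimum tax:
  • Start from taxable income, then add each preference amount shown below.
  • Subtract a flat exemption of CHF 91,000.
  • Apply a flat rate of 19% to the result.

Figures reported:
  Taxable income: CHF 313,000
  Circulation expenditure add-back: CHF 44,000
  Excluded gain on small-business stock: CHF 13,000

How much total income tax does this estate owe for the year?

Ordinary income tax:
  CHF 263,000 × 14% = CHF 36,820
  CHF 50,000 × 20% = CHF 10,000
  → CHF 46,820

Alternative minimum tax:
  Adjusted income: CHF 313,000 + CHF 44,000 + CHF 13,000 = CHF 370,000
  Less exemption CHF 91,000 → base CHF 279,000
  CHF 279,000 × 19% = CHF 53,010

CHF 53,010 > CHF 46,820, so the alternative minimum tax is the binding amount.

CHF 53,010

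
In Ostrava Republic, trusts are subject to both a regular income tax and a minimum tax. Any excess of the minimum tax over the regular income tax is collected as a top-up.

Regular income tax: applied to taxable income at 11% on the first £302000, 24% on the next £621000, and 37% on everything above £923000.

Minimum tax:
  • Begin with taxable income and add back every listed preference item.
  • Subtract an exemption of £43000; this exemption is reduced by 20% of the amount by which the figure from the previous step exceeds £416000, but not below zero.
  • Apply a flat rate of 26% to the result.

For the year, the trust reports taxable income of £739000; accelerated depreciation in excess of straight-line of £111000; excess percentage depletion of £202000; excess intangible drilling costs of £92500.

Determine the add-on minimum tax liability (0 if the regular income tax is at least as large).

£159470

Regular income tax:
  £302000 × 11% = £33220
  £437000 × 24% = £104880
  → £138100

Minimum tax:
  Adjusted income: £739000 + £111000 + £202000 + £92500 = £1144500
  Exemption: 20% × (£1144500 − £416000) = £145700 ≥ £43000, so the exemption is fully phased out
  Base: £1144500 − £0 = £1144500
  £1144500 × 26% = £297570

Excess of minimum tax over regular income tax: £297570 − £138100 = £159470.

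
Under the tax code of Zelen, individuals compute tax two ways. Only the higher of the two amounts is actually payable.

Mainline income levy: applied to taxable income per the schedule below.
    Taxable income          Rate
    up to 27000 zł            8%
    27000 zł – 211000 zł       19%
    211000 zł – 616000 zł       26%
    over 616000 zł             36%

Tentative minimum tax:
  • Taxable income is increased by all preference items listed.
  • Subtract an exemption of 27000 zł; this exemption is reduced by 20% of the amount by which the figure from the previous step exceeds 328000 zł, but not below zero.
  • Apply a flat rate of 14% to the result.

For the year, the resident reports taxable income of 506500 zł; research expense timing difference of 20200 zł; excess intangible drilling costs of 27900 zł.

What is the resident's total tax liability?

Mainline income levy:
  27000 zł × 8% = 2160 zł
  184000 zł × 19% = 34960 zł
  295500 zł × 26% = 76830 zł
  → 113950 zł

Tentative minimum tax:
  Adjusted income: 506500 zł + 20200 zł + 27900 zł = 554600 zł
  Exemption: 20% × (554600 zł − 328000 zł) = 45320 zł ≥ 27000 zł, so the exemption is fully phased out
  Base: 554600 zł − 0 zł = 554600 zł
  554600 zł × 14% = 77644 zł

113950 zł > 77644 zł, so the mainline income levy governs.

113950 zł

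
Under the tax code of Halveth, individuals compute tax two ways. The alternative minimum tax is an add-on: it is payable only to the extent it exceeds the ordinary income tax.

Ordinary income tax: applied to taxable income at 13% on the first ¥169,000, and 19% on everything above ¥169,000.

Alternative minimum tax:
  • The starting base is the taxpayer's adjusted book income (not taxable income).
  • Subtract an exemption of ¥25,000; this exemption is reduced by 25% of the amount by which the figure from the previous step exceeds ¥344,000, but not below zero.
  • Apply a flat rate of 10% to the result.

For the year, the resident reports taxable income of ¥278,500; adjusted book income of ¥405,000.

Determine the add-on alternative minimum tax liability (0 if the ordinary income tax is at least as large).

¥0

Ordinary income tax:
  ¥169,000 × 13% = ¥21,970
  ¥109,500 × 19% = ¥20,805
  → ¥42,775

Alternative minimum tax:
  Base (adjusted book income): ¥405,000
  Exemption: ¥25,000 − 25% × (¥405,000 − ¥344,000) = ¥25,000 − ¥15,250 = ¥9,750
  Base: ¥405,000 − ¥9,750 = ¥395,250
  ¥395,250 × 10% = ¥39,525

¥39,525 ≤ ¥42,775, so no add-on is due.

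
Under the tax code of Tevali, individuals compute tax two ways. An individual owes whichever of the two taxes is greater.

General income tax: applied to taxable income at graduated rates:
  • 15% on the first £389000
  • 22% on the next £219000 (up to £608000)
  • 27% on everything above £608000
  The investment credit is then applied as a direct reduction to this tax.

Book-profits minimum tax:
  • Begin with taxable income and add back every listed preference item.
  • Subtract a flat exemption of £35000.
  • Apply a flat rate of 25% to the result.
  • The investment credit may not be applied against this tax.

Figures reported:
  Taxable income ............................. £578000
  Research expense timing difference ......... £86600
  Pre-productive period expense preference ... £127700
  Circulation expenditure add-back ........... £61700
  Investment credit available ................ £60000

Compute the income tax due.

£204750

Book-profits minimum tax:
  Adjusted income: £578000 + £86600 + £127700 + £61700 = £854000
  Less exemption £35000 → base £819000
  £819000 × 25% = £204750

General income tax:
  £389000 × 15% = £58350
  £189000 × 22% = £41580
  → £99930
  Less investment credit £60000 → £39930

£204750 > £39930, so the book-profits minimum tax is the binding amount.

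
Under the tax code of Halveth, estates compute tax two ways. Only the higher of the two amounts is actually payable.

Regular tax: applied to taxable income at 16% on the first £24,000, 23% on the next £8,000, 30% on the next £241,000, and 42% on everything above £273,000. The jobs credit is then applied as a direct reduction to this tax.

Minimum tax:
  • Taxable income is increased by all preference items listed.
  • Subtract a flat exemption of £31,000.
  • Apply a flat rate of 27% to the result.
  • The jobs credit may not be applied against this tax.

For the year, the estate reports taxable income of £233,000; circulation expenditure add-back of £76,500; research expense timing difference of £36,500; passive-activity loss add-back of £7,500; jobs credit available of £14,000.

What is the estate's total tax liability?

Minimum tax:
  Adjusted income: £233,000 + £76,500 + £36,500 + £7,500 = £353,500
  Less exemption £31,000 → base £322,500
  £322,500 × 27% = £87,075

Regular tax:
  £24,000 × 16% = £3,840
  £8,000 × 23% = £1,840
  £201,000 × 30% = £60,300
  → £65,980
  Less jobs credit £14,000 → £51,980

£87,075 > £51,980, so the minimum tax is the binding amount.

£87,075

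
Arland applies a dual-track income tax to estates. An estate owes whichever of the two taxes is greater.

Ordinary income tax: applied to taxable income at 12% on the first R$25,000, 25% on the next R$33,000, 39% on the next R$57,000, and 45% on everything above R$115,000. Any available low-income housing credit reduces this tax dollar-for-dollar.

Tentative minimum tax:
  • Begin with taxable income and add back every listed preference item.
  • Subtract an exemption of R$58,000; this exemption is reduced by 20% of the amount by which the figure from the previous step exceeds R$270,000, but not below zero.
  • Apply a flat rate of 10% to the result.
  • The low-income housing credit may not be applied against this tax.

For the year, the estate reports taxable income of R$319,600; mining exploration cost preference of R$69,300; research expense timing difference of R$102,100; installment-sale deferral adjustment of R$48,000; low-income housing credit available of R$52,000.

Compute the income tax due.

Ordinary income tax:
  R$25,000 × 12% = R$3,000
  R$33,000 × 25% = R$8,250
  R$57,000 × 39% = R$22,230
  R$204,600 × 45% = R$92,070
  → R$125,550
  Less low-income housing credit R$52,000 → R$73,550

Tentative minimum tax:
  Adjusted income: R$319,600 + R$69,300 + R$102,100 + R$48,000 = R$539,000
  Exemption: R$58,000 − 20% × (R$539,000 − R$270,000) = R$58,000 − R$53,800 = R$4,200
  Base: R$539,000 − R$4,200 = R$534,800
  R$534,800 × 10% = R$53,480

R$73,550 > R$53,480, so the ordinary income tax governs.

R$73,550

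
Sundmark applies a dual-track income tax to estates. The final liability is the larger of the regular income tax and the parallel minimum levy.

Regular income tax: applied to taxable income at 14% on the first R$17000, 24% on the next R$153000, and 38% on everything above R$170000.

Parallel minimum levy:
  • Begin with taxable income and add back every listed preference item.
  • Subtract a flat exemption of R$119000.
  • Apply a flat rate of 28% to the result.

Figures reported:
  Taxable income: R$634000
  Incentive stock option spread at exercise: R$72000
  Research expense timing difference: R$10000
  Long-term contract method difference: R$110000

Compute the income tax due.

R$215420

Parallel minimum levy:
  Adjusted income: R$634000 + R$72000 + R$10000 + R$110000 = R$826000
  Less exemption R$119000 → base R$707000
  R$707000 × 28% = R$197960

Regular income tax:
  R$17000 × 14% = R$2380
  R$153000 × 24% = R$36720
  R$464000 × 38% = R$176320
  → R$215420

R$215420 > R$197960, so the regular income tax governs.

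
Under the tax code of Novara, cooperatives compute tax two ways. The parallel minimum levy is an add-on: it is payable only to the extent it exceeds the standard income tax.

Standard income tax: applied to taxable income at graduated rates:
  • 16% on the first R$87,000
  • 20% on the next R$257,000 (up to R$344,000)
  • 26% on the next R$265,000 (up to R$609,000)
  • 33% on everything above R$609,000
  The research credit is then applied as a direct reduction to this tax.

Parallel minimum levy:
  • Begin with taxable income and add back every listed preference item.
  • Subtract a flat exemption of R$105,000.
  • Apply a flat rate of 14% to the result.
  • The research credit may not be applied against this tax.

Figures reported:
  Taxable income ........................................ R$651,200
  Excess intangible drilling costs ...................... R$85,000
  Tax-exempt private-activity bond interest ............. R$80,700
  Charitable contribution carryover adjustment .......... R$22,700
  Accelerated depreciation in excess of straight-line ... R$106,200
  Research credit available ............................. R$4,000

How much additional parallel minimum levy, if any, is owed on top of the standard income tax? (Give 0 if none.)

Standard income tax:
  R$87,000 × 16% = R$13,920
  R$257,000 × 20% = R$51,400
  R$265,000 × 26% = R$68,900
  R$42,200 × 33% = R$13,926
  → R$148,146
  Less research credit R$4,000 → R$144,146

Parallel minimum levy:
  Adjusted income: R$651,200 + R$85,000 + R$80,700 + R$22,700 + R$106,200 = R$945,800
  Less exemption R$105,000 → base R$840,800
  R$840,800 × 14% = R$117,712

R$117,712 ≤ R$144,146, so no add-on is due.

R$0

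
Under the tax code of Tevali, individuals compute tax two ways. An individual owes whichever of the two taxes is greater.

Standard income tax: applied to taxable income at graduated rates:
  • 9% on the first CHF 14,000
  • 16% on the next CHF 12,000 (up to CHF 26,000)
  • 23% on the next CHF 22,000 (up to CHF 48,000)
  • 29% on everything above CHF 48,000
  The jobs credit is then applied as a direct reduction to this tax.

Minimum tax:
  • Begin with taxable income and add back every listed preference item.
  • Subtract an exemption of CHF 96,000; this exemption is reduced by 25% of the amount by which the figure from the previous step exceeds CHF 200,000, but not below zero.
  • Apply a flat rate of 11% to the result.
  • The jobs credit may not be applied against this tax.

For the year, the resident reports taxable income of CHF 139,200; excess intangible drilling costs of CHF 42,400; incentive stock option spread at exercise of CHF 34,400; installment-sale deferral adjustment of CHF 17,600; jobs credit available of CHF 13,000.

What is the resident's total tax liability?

CHF 21,688

Standard income tax:
  CHF 14,000 × 9% = CHF 1,260
  CHF 12,000 × 16% = CHF 1,920
  CHF 22,000 × 23% = CHF 5,060
  CHF 91,200 × 29% = CHF 26,448
  → CHF 34,688
  Less jobs credit CHF 13,000 → CHF 21,688

Minimum tax:
  Adjusted income: CHF 139,200 + CHF 42,400 + CHF 34,400 + CHF 17,600 = CHF 233,600
  Exemption: CHF 96,000 − 25% × (CHF 233,600 − CHF 200,000) = CHF 96,000 − CHF 8,400 = CHF 87,600
  Base: CHF 233,600 − CHF 87,600 = CHF 146,000
  CHF 146,000 × 11% = CHF 16,060

CHF 21,688 > CHF 16,060, so the standard income tax governs.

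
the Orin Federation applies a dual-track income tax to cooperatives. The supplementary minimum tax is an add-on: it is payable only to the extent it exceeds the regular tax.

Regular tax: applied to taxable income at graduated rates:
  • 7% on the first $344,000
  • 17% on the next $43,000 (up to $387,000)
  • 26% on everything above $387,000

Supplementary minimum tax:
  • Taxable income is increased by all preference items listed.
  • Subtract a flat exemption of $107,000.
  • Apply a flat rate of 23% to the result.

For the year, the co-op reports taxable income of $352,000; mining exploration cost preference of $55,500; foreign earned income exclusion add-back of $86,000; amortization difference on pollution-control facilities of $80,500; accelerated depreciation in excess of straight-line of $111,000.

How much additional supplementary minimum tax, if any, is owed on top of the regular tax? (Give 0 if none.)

$107,500

Regular tax:
  $344,000 × 7% = $24,080
  $8,000 × 17% = $1,360
  → $25,440

Supplementary minimum tax:
  Adjusted income: $352,000 + $55,500 + $86,000 + $80,500 + $111,000 = $685,000
  Less exemption $107,000 → base $578,000
  $578,000 × 23% = $132,940

Excess of supplementary minimum tax over regular tax: $132,940 − $25,440 = $107,500.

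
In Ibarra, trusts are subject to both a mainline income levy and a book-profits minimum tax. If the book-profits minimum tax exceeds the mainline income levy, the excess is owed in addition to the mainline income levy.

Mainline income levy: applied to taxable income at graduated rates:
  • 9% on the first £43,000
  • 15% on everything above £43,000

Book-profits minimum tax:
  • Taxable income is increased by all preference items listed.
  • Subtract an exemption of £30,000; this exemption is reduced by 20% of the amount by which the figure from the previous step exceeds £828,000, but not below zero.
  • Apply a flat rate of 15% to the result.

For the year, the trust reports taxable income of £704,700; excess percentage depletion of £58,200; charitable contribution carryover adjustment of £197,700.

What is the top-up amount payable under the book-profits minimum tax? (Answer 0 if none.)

Book-profits minimum tax:
  Adjusted income: £704,700 + £58,200 + £197,700 = £960,600
  Exemption: £30,000 − 20% × (£960,600 − £828,000) = £30,000 − £26,520 = £3,480
  Base: £960,600 − £3,480 = £957,120
  £957,120 × 15% = £143,568

Mainline income levy:
  £43,000 × 9% = £3,870
  £661,700 × 15% = £99,255
  → £103,125

Excess of book-profits minimum tax over mainline income levy: £143,568 − £103,125 = £40,443.

£40,443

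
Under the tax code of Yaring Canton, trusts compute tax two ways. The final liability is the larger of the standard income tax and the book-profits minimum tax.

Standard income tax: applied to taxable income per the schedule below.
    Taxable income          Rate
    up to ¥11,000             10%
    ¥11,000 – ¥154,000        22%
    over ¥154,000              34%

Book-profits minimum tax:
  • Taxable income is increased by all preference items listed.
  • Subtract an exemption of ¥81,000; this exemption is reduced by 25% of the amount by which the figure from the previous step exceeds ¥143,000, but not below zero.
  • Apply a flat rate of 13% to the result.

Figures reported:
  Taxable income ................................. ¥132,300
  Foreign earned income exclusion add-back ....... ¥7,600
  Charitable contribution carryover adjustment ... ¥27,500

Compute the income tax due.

¥27,786

Standard income tax:
  ¥11,000 × 10% = ¥1,100
  ¥121,300 × 22% = ¥26,686
  → ¥27,786

Book-profits minimum tax:
  Adjusted income: ¥132,300 + ¥7,600 + ¥27,500 = ¥167,400
  Exemption: ¥81,000 − 25% × (¥167,400 − ¥143,000) = ¥81,000 − ¥6,100 = ¥74,900
  Base: ¥167,400 − ¥74,900 = ¥92,500
  ¥92,500 × 13% = ¥12,025

¥27,786 > ¥12,025, so the standard income tax governs.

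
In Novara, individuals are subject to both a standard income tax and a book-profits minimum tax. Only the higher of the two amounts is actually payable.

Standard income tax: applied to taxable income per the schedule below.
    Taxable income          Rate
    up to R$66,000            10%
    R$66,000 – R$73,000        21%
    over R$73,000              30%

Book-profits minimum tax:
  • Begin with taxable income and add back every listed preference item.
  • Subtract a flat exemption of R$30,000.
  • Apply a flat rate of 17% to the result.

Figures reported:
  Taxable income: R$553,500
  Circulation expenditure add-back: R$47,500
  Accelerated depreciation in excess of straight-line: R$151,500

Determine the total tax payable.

Book-profits minimum tax:
  Adjusted income: R$553,500 + R$47,500 + R$151,500 = R$752,500
  Less exemption R$30,000 → base R$722,500
  R$722,500 × 17% = R$122,825

Standard income tax:
  R$66,000 × 10% = R$6,600
  R$7,000 × 21% = R$1,470
  R$480,500 × 30% = R$144,150
  → R$152,220

R$152,220 > R$122,825, so the standard income tax governs.

R$152,220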